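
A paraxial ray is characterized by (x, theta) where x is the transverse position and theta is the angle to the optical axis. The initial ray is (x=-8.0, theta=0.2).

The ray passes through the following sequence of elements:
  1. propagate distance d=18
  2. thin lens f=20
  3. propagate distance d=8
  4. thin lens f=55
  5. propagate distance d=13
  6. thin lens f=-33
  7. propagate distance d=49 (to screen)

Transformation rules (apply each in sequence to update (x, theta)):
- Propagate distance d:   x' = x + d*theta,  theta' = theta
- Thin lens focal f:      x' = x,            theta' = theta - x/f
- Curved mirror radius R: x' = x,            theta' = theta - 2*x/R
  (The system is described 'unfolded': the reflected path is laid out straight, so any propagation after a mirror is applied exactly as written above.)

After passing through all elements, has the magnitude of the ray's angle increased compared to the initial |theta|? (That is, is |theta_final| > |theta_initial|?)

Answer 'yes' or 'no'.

Initial: x=-8.0000 theta=0.2000
After 1 (propagate distance d=18): x=-4.4000 theta=0.2000
After 2 (thin lens f=20): x=-4.4000 theta=0.4200
After 3 (propagate distance d=8): x=-1.0400 theta=0.4200
After 4 (thin lens f=55): x=-1.0400 theta=1207/2750 (≈0.4389)
After 5 (propagate distance d=13): x=12831/2750 (≈4.6658) theta=1207/2750 (≈0.4389)
After 6 (thin lens f=-33): x=12831/2750 (≈4.6658) theta=8777/15125 (≈0.5803)
After 7 (propagate distance d=49 (to screen)): x=1001287/30250 (≈33.1004) theta=8777/15125 (≈0.5803)
|theta_initial|=0.2000 |theta_final|=8777/15125 (≈0.5803) -> increased

Answer: yes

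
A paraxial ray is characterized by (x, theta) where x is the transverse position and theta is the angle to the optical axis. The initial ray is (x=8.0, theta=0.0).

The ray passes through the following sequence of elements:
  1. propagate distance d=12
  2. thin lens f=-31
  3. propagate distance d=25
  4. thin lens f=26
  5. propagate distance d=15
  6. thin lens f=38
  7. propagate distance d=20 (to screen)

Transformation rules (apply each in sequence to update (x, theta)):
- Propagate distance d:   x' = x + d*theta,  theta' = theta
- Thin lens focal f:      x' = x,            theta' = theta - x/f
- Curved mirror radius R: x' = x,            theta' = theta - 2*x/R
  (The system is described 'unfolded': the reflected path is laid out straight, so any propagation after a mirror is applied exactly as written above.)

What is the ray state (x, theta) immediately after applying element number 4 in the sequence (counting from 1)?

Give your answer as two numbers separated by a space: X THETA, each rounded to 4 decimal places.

Answer: 14.4516 -0.2978

Derivation:
Initial: x=8.0000 theta=0.0000
After 1 (propagate distance d=12): x=8.0000 theta=0.0000
After 2 (thin lens f=-31): x=8.0000 theta=8/31 (≈0.2581)
After 3 (propagate distance d=25): x=448/31 (≈14.4516) theta=8/31 (≈0.2581)
After 4 (thin lens f=26): x=448/31 (≈14.4516) theta=-120/403 (≈-0.2978)
Rounded to 4 decimal places: x = 14.4516, theta = -0.2978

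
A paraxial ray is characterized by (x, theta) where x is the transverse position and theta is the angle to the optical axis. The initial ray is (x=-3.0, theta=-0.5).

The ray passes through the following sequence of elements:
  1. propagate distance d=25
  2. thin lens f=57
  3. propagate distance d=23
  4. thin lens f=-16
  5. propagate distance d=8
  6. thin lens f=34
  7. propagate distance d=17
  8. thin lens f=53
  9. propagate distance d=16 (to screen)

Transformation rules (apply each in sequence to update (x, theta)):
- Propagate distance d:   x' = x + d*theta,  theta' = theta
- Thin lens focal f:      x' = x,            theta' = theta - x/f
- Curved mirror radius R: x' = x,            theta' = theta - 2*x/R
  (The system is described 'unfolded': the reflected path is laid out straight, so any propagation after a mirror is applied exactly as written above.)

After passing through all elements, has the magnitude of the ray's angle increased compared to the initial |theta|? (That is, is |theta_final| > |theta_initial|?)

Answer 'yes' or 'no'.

Answer: no

Derivation:
Initial: x=-3.0000 theta=-0.5000
After 1 (propagate distance d=25): x=-15.5000 theta=-0.5000
After 2 (thin lens f=57): x=-15.5000 theta=-13/57 (≈-0.2281)
After 3 (propagate distance d=23): x=-2365/114 (≈-20.7456) theta=-13/57 (≈-0.2281)
After 4 (thin lens f=-16): x=-2365/114 (≈-20.7456) theta=-927/608 (≈-1.5247)
After 5 (propagate distance d=8): x=-7511/228 (≈-32.9430) theta=-927/608 (≈-1.5247)
After 6 (thin lens f=34): x=-7511/228 (≈-32.9430) theta=-907/1632 (≈-0.5558)
After 7 (propagate distance d=17): x=-77321/1824 (≈-42.3909) theta=-907/1632 (≈-0.5558)
After 8 (thin lens f=53): x=-77321/1824 (≈-42.3909) theta=100277/410856 (≈0.2441)
After 9 (propagate distance d=16 (to screen)): x=-21082831/547808 (≈-38.4858) theta=100277/410856 (≈0.2441)
|theta_initial|=0.5000 |theta_final|=100277/410856 (≈0.2441) -> not increased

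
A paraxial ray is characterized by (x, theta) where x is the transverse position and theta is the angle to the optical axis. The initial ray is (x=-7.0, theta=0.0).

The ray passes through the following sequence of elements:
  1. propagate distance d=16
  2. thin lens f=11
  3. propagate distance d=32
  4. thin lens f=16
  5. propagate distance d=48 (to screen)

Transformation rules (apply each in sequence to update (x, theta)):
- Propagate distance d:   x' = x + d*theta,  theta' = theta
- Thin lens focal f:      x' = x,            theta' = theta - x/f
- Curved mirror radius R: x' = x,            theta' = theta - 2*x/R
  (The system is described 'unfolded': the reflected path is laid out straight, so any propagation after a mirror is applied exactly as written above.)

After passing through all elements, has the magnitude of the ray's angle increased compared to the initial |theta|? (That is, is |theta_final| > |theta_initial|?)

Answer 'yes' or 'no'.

Initial: x=-7.0000 theta=0.0000
After 1 (propagate distance d=16): x=-7.0000 theta=0.0000
After 2 (thin lens f=11): x=-7.0000 theta=7/11 (≈0.6364)
After 3 (propagate distance d=32): x=147/11 (≈13.3636) theta=7/11 (≈0.6364)
After 4 (thin lens f=16): x=147/11 (≈13.3636) theta=-35/176 (≈-0.1989)
After 5 (propagate distance d=48 (to screen)): x=42/11 (≈3.8182) theta=-35/176 (≈-0.1989)
|theta_initial|=0.0000 |theta_final|=35/176 (≈0.1989) -> increased

Answer: yes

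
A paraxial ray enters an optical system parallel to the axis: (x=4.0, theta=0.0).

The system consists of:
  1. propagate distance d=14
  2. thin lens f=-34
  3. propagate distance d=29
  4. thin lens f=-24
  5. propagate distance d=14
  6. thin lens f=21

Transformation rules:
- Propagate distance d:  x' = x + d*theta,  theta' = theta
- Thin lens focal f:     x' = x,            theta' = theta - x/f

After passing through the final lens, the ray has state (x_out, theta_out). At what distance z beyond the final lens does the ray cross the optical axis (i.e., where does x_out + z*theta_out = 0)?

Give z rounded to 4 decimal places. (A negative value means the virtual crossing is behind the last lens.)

Answer: 63.4884

Derivation:
Initial: x=4.0000 theta=0.0000
After 1 (propagate distance d=14): x=4.0000 theta=0.0000
After 2 (thin lens f=-34): x=4.0000 theta=2/17 (≈0.1176)
After 3 (propagate distance d=29): x=126/17 (≈7.4118) theta=2/17 (≈0.1176)
After 4 (thin lens f=-24): x=126/17 (≈7.4118) theta=29/68 (≈0.4265)
After 5 (propagate distance d=14): x=455/34 (≈13.3824) theta=29/68 (≈0.4265)
After 6 (thin lens f=21): x=455/34 (≈13.3824) theta=-43/204 (≈-0.2108)
z_focus = -x_out/theta_out = -(455/34)/(-43/204) = 2730/43 ≈ 63.4884
Rounded to 4 decimal places: z = 63.4884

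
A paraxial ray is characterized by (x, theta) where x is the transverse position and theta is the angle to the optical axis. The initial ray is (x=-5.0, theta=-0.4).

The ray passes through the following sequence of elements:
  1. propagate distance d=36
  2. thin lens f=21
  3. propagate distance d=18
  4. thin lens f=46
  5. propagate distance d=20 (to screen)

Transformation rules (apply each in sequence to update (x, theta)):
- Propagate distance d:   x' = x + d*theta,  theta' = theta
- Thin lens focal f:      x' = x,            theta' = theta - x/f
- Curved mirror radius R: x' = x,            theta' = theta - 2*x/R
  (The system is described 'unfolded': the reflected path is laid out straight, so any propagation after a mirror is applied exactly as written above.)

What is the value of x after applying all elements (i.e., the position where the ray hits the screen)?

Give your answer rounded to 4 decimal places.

Answer: 4.8402

Derivation:
Initial: x=-5.0000 theta=-0.4000
After 1 (propagate distance d=36): x=-19.4000 theta=-0.4000
After 2 (thin lens f=21): x=-19.4000 theta=11/21 (≈0.5238)
After 3 (propagate distance d=18): x=-349/35 (≈-9.9714) theta=11/21 (≈0.5238)
After 4 (thin lens f=46): x=-349/35 (≈-9.9714) theta=511/690 (≈0.7406)
After 5 (propagate distance d=20 (to screen)): x=11689/2415 (≈4.8402) theta=511/690 (≈0.7406)
Rounded to 4 decimal places: x = 4.8402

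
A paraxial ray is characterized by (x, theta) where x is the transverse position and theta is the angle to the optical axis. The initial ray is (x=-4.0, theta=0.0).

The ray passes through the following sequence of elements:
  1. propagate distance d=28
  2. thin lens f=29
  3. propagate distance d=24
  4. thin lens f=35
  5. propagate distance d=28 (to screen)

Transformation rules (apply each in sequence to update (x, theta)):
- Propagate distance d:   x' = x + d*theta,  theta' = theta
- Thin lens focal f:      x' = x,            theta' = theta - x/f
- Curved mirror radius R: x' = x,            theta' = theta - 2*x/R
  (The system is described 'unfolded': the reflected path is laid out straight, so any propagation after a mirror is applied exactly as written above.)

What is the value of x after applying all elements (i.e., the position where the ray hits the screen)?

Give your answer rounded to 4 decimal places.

Answer: 3.7241

Derivation:
Initial: x=-4.0000 theta=0.0000
After 1 (propagate distance d=28): x=-4.0000 theta=0.0000
After 2 (thin lens f=29): x=-4.0000 theta=4/29 (≈0.1379)
After 3 (propagate distance d=24): x=-20/29 (≈-0.6897) theta=4/29 (≈0.1379)
After 4 (thin lens f=35): x=-20/29 (≈-0.6897) theta=32/203 (≈0.1576)
After 5 (propagate distance d=28 (to screen)): x=108/29 (≈3.7241) theta=32/203 (≈0.1576)
Rounded to 4 decimal places: x = 3.7241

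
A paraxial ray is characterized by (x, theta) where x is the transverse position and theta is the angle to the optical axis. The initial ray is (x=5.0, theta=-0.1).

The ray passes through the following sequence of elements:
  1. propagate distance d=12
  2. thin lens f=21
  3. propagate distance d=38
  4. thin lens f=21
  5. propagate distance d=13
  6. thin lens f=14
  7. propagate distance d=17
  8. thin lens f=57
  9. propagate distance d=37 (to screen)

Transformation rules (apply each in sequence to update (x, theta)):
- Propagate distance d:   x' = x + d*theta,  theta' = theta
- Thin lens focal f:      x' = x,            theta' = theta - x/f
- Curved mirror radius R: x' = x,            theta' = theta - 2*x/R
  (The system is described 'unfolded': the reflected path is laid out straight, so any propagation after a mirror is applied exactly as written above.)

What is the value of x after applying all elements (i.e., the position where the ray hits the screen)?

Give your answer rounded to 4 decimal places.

Answer: 19.0445

Derivation:
Initial: x=5.0000 theta=-0.1000
After 1 (propagate distance d=12): x=3.8000 theta=-0.1000
After 2 (thin lens f=21): x=3.8000 theta=-59/210 (≈-0.2810)
After 3 (propagate distance d=38): x=-722/105 (≈-6.8762) theta=-59/210 (≈-0.2810)
After 4 (thin lens f=21): x=-722/105 (≈-6.8762) theta=41/882 (≈0.0465)
After 5 (propagate distance d=13): x=-27659/4410 (≈-6.2719) theta=41/882 (≈0.0465)
After 6 (thin lens f=14): x=-27659/4410 (≈-6.2719) theta=30529/61740 (≈0.4945)
After 7 (propagate distance d=17): x=131767/61740 (≈2.1342) theta=30529/61740 (≈0.4945)
After 8 (thin lens f=57): x=131767/61740 (≈2.1342) theta=804193/1759590 (≈0.4570)
After 9 (propagate distance d=37 (to screen)): x=67021001/3519180 (≈19.0445) theta=804193/1759590 (≈0.4570)
Rounded to 4 decimal places: x = 19.0445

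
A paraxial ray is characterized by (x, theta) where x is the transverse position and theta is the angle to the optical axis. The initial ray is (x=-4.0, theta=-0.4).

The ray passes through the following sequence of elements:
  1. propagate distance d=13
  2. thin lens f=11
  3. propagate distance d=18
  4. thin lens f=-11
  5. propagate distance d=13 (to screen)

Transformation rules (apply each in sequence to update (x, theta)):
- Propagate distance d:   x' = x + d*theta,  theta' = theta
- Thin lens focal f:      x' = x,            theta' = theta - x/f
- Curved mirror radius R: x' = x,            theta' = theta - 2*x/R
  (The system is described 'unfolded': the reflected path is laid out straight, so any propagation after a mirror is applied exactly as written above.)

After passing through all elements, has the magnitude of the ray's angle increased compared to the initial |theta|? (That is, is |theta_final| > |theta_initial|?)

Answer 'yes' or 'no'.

Initial: x=-4.0000 theta=-0.4000
After 1 (propagate distance d=13): x=-9.2000 theta=-0.4000
After 2 (thin lens f=11): x=-9.2000 theta=24/55 (≈0.4364)
After 3 (propagate distance d=18): x=-74/55 (≈-1.3455) theta=24/55 (≈0.4364)
After 4 (thin lens f=-11): x=-74/55 (≈-1.3455) theta=38/121 (≈0.3140)
After 5 (propagate distance d=13 (to screen)): x=1656/605 (≈2.7372) theta=38/121 (≈0.3140)
|theta_initial|=0.4000 |theta_final|=38/121 (≈0.3140) -> not increased

Answer: no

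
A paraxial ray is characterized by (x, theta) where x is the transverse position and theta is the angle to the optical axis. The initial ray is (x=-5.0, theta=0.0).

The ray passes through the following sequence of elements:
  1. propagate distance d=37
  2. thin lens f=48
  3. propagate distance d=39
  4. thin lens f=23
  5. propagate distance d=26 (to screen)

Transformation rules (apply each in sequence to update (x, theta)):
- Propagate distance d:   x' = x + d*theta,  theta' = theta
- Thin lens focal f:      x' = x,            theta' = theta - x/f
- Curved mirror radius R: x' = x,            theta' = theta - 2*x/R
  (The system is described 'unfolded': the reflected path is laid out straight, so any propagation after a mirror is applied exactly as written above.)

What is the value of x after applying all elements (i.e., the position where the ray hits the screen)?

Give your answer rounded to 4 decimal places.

Answer: 2.8306

Derivation:
Initial: x=-5.0000 theta=0.0000
After 1 (propagate distance d=37): x=-5.0000 theta=0.0000
After 2 (thin lens f=48): x=-5.0000 theta=5/48 (≈0.1042)
After 3 (propagate distance d=39): x=-0.9375 theta=5/48 (≈0.1042)
After 4 (thin lens f=23): x=-0.9375 theta=10/69 (≈0.1449)
After 5 (propagate distance d=26 (to screen)): x=3125/1104 (≈2.8306) theta=10/69 (≈0.1449)
Rounded to 4 decimal places: x = 2.8306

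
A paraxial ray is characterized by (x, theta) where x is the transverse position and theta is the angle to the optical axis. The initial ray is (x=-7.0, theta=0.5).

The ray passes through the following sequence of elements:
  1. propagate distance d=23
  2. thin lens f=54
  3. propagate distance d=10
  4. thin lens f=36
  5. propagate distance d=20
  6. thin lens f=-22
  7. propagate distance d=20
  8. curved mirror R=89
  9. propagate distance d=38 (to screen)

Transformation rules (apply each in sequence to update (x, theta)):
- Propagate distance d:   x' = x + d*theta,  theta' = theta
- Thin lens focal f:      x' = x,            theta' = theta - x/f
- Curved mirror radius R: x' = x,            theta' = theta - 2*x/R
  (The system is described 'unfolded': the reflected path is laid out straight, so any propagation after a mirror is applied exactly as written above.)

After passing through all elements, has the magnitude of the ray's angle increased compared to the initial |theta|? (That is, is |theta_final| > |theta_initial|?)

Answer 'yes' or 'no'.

Answer: no

Derivation:
Initial: x=-7.0000 theta=0.5000
After 1 (propagate distance d=23): x=4.5000 theta=0.5000
After 2 (thin lens f=54): x=4.5000 theta=5/12 (≈0.4167)
After 3 (propagate distance d=10): x=26/3 (≈8.6667) theta=5/12 (≈0.4167)
After 4 (thin lens f=36): x=26/3 (≈8.6667) theta=19/108 (≈0.1759)
After 5 (propagate distance d=20): x=329/27 (≈12.1852) theta=19/108 (≈0.1759)
After 6 (thin lens f=-22): x=329/27 (≈12.1852) theta=289/396 (≈0.7298)
After 7 (propagate distance d=20): x=7954/297 (≈26.7811) theta=289/396 (≈0.7298)
After 8 (curved mirror R=89): x=7954/297 (≈26.7811) theta=13531/105732 (≈0.1280)
After 9 (propagate distance d=38 (to screen)): x=1672901/52866 (≈31.6442) theta=13531/105732 (≈0.1280)
|theta_initial|=0.5000 |theta_final|=13531/105732 (≈0.1280) -> not increased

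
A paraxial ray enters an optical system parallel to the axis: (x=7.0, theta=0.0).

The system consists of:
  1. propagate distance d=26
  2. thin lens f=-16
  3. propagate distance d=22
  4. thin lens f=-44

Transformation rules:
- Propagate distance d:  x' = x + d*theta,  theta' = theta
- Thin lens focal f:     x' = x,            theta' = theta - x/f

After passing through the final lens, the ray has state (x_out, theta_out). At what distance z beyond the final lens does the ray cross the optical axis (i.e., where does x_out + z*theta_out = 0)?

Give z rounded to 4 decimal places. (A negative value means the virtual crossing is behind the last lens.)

Answer: -20.3902

Derivation:
Initial: x=7.0000 theta=0.0000
After 1 (propagate distance d=26): x=7.0000 theta=0.0000
After 2 (thin lens f=-16): x=7.0000 theta=0.4375
After 3 (propagate distance d=22): x=16.6250 theta=0.4375
After 4 (thin lens f=-44): x=16.6250 theta=287/352 (≈0.8153)
z_focus = -x_out/theta_out = -(16.6250)/(287/352) = -836/41 ≈ -20.3902
Rounded to 4 decimal places: z = -20.3902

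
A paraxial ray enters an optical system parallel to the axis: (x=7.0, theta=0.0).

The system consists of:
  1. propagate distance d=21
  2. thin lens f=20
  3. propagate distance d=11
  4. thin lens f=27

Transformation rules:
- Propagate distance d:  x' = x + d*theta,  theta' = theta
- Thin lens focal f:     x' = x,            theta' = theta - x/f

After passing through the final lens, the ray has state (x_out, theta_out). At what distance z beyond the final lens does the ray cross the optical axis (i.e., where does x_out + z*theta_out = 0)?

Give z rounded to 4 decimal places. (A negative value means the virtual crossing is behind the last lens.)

Initial: x=7.0000 theta=0.0000
After 1 (propagate distance d=21): x=7.0000 theta=0.0000
After 2 (thin lens f=20): x=7.0000 theta=-0.3500
After 3 (propagate distance d=11): x=3.1500 theta=-0.3500
After 4 (thin lens f=27): x=3.1500 theta=-7/15 (≈-0.4667)
z_focus = -x_out/theta_out = -(3.1500)/(-7/15) = 6.7500
Rounded to 4 decimal places: z = 6.7500

Answer: 6.7500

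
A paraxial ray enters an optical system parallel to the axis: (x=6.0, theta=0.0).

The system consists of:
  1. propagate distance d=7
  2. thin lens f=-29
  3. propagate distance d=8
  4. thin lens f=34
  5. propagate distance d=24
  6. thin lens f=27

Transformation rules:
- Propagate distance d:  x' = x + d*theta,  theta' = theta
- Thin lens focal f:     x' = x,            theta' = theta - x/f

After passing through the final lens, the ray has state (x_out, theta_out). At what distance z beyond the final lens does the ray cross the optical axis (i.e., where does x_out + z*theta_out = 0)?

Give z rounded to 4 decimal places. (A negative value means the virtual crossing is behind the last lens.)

Initial: x=6.0000 theta=0.0000
After 1 (propagate distance d=7): x=6.0000 theta=0.0000
After 2 (thin lens f=-29): x=6.0000 theta=6/29 (≈0.2069)
After 3 (propagate distance d=8): x=222/29 (≈7.6552) theta=6/29 (≈0.2069)
After 4 (thin lens f=34): x=222/29 (≈7.6552) theta=-9/493 (≈-0.0183)
After 5 (propagate distance d=24): x=3558/493 (≈7.2170) theta=-9/493 (≈-0.0183)
After 6 (thin lens f=27): x=3558/493 (≈7.2170) theta=-1267/4437 (≈-0.2856)
z_focus = -x_out/theta_out = -(3558/493)/(-1267/4437) = 32022/1267 ≈ 25.2739
Rounded to 4 decimal places: z = 25.2739

Answer: 25.2739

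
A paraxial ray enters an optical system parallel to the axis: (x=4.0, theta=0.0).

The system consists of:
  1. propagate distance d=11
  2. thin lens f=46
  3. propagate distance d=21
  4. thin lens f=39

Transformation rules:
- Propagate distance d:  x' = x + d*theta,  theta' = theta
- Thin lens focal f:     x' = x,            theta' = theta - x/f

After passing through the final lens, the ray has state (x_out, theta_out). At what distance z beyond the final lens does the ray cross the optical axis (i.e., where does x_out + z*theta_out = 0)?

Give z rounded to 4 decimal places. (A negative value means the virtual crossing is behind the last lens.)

Initial: x=4.0000 theta=0.0000
After 1 (propagate distance d=11): x=4.0000 theta=0.0000
After 2 (thin lens f=46): x=4.0000 theta=-2/23 (≈-0.0870)
After 3 (propagate distance d=21): x=50/23 (≈2.1739) theta=-2/23 (≈-0.0870)
After 4 (thin lens f=39): x=50/23 (≈2.1739) theta=-128/897 (≈-0.1427)
z_focus = -x_out/theta_out = -(50/23)/(-128/897) = 975/64 ≈ 15.2344
Rounded to 4 decimal places: z = 15.2344

Answer: 15.2344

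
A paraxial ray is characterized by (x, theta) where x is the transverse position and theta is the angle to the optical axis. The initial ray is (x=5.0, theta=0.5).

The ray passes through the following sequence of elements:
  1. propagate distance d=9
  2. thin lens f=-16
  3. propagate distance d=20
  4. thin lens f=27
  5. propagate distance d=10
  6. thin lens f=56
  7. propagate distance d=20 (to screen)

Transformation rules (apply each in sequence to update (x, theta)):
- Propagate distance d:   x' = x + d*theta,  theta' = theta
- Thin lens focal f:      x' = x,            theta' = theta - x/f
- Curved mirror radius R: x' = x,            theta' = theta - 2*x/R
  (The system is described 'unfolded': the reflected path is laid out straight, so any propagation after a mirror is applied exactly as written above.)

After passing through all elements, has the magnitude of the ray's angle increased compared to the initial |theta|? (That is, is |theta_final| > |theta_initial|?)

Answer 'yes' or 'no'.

Initial: x=5.0000 theta=0.5000
After 1 (propagate distance d=9): x=9.5000 theta=0.5000
After 2 (thin lens f=-16): x=9.5000 theta=35/32 (≈1.0938)
After 3 (propagate distance d=20): x=31.3750 theta=35/32 (≈1.0938)
After 4 (thin lens f=27): x=31.3750 theta=-59/864 (≈-0.0683)
After 5 (propagate distance d=10): x=13259/432 (≈30.6921) theta=-59/864 (≈-0.0683)
After 6 (thin lens f=56): x=13259/432 (≈30.6921) theta=-14911/24192 (≈-0.6164)
After 7 (propagate distance d=20 (to screen)): x=111071/6048 (≈18.3649) theta=-14911/24192 (≈-0.6164)
|theta_initial|=0.5000 |theta_final|=14911/24192 (≈0.6164) -> increased

Answer: yes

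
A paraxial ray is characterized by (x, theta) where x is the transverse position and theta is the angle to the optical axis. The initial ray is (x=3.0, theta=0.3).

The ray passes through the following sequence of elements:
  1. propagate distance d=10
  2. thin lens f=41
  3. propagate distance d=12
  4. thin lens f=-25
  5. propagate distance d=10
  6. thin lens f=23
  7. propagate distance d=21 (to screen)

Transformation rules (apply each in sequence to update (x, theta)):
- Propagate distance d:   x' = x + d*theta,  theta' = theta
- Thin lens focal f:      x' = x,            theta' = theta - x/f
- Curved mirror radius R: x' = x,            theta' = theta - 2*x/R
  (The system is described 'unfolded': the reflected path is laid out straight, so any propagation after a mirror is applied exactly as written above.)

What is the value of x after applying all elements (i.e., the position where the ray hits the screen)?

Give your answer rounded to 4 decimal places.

Initial: x=3.0000 theta=0.3000
After 1 (propagate distance d=10): x=6.0000 theta=0.3000
After 2 (thin lens f=41): x=6.0000 theta=63/410 (≈0.1537)
After 3 (propagate distance d=12): x=1608/205 (≈7.8439) theta=63/410 (≈0.1537)
After 4 (thin lens f=-25): x=1608/205 (≈7.8439) theta=4791/10250 (≈0.4674)
After 5 (propagate distance d=10): x=12831/1025 (≈12.5180) theta=4791/10250 (≈0.4674)
After 6 (thin lens f=23): x=12831/1025 (≈12.5180) theta=-18117/235750 (≈-0.0768)
After 7 (propagate distance d=21 (to screen)): x=2570673/235750 (≈10.9042) theta=-18117/235750 (≈-0.0768)
Rounded to 4 decimal places: x = 10.9042

Answer: 10.9042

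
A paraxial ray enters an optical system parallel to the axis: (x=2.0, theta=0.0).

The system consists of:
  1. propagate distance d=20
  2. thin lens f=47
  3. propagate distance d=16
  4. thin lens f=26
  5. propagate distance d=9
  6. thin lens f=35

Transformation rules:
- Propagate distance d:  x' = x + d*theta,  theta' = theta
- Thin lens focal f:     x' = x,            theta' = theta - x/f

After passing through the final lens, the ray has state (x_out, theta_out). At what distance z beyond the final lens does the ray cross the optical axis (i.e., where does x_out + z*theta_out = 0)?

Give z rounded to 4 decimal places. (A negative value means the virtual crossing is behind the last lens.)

Initial: x=2.0000 theta=0.0000
After 1 (propagate distance d=20): x=2.0000 theta=0.0000
After 2 (thin lens f=47): x=2.0000 theta=-2/47 (≈-0.0426)
After 3 (propagate distance d=16): x=62/47 (≈1.3191) theta=-2/47 (≈-0.0426)
After 4 (thin lens f=26): x=62/47 (≈1.3191) theta=-57/611 (≈-0.0933)
After 5 (propagate distance d=9): x=293/611 (≈0.4795) theta=-57/611 (≈-0.0933)
After 6 (thin lens f=35): x=293/611 (≈0.4795) theta=-176/1645 (≈-0.1070)
z_focus = -x_out/theta_out = -(293/611)/(-176/1645) = 10255/2288 ≈ 4.4821
Rounded to 4 decimal places: z = 4.4821

Answer: 4.4821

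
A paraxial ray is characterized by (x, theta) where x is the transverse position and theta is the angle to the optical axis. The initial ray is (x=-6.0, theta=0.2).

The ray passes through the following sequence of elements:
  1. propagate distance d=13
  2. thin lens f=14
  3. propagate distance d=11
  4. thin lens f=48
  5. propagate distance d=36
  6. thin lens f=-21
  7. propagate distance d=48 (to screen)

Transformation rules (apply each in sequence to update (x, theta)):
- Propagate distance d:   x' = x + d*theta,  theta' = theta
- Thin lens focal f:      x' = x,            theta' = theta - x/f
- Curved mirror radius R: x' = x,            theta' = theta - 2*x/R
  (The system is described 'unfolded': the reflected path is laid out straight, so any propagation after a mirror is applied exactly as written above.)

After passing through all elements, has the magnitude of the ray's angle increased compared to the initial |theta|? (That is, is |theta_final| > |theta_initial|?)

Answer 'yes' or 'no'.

Answer: yes

Derivation:
Initial: x=-6.0000 theta=0.2000
After 1 (propagate distance d=13): x=-3.4000 theta=0.2000
After 2 (thin lens f=14): x=-3.4000 theta=31/70 (≈0.4429)
After 3 (propagate distance d=11): x=103/70 (≈1.4714) theta=31/70 (≈0.4429)
After 4 (thin lens f=48): x=103/70 (≈1.4714) theta=277/672 (≈0.4122)
After 5 (propagate distance d=36): x=4567/280 (≈16.3107) theta=277/672 (≈0.4122)
After 6 (thin lens f=-21): x=4567/280 (≈16.3107) theta=9321/7840 (≈1.1889)
After 7 (propagate distance d=48 (to screen)): x=143821/1960 (≈73.3781) theta=9321/7840 (≈1.1889)
|theta_initial|=0.2000 |theta_final|=9321/7840 (≈1.1889) -> increased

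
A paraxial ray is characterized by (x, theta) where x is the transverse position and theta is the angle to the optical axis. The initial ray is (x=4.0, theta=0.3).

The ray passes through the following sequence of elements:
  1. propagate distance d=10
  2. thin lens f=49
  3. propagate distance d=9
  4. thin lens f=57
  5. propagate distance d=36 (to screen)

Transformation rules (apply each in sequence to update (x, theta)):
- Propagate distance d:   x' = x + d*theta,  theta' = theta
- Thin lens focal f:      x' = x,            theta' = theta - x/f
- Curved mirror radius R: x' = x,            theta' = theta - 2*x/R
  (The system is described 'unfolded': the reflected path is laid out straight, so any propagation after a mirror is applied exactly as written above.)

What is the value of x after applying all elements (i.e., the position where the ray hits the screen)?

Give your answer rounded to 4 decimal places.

Initial: x=4.0000 theta=0.3000
After 1 (propagate distance d=10): x=7.0000 theta=0.3000
After 2 (thin lens f=49): x=7.0000 theta=11/70 (≈0.1571)
After 3 (propagate distance d=9): x=589/70 (≈8.4143) theta=11/70 (≈0.1571)
After 4 (thin lens f=57): x=589/70 (≈8.4143) theta=1/105 (≈0.0095)
After 5 (propagate distance d=36 (to screen)): x=613/70 (≈8.7571) theta=1/105 (≈0.0095)
Rounded to 4 decimal places: x = 8.7571

Answer: 8.7571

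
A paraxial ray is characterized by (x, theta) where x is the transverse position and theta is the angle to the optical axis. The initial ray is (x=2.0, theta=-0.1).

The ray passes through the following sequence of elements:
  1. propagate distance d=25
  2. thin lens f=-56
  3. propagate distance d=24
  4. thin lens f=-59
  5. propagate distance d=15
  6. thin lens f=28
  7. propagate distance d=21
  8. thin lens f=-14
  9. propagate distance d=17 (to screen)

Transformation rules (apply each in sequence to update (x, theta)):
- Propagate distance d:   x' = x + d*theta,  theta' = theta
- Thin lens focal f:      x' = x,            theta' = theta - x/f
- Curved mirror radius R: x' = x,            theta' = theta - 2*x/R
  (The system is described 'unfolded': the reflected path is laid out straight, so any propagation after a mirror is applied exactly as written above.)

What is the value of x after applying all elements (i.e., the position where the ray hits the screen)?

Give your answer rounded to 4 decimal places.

Answer: -9.9720

Derivation:
Initial: x=2.0000 theta=-0.1000
After 1 (propagate distance d=25): x=-0.5000 theta=-0.1000
After 2 (thin lens f=-56): x=-0.5000 theta=-61/560 (≈-0.1089)
After 3 (propagate distance d=24): x=-109/35 (≈-3.1143) theta=-61/560 (≈-0.1089)
After 4 (thin lens f=-59): x=-109/35 (≈-3.1143) theta=-5343/33040 (≈-0.1617)
After 5 (propagate distance d=15): x=-183041/33040 (≈-5.5400) theta=-5343/33040 (≈-0.1617)
After 6 (thin lens f=28): x=-183041/33040 (≈-5.5400) theta=33437/925120 (≈0.0361)
After 7 (propagate distance d=21): x=-631853/132160 (≈-4.7810) theta=33437/925120 (≈0.0361)
After 8 (thin lens f=-14): x=-631853/132160 (≈-4.7810) theta=-564979/1850240 (≈-0.3054)
After 9 (propagate distance d=17 (to screen)): x=-3690117/370048 (≈-9.9720) theta=-564979/1850240 (≈-0.3054)
Rounded to 4 decimal places: x = -9.9720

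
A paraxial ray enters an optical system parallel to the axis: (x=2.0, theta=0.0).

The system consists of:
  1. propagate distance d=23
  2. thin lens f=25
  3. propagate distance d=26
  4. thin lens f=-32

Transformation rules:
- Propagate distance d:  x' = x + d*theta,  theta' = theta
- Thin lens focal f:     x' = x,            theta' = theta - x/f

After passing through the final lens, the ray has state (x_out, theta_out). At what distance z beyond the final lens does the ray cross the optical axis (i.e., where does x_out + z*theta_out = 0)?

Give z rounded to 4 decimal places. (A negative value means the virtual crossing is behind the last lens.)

Answer: -0.9697

Derivation:
Initial: x=2.0000 theta=0.0000
After 1 (propagate distance d=23): x=2.0000 theta=0.0000
After 2 (thin lens f=25): x=2.0000 theta=-0.0800
After 3 (propagate distance d=26): x=-0.0800 theta=-0.0800
After 4 (thin lens f=-32): x=-0.0800 theta=-0.0825
z_focus = -x_out/theta_out = -(-0.0800)/(-0.0825) = -32/33 ≈ -0.9697
Rounded to 4 decimal places: z = -0.9697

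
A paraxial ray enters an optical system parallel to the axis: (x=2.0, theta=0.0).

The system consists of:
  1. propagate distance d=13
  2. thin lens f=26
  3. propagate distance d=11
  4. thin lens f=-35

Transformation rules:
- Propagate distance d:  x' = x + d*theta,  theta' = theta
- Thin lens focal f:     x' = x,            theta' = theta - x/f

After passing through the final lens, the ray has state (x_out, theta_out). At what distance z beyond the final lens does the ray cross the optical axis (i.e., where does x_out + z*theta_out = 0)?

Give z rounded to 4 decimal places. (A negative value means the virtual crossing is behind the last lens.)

Answer: 26.2500

Derivation:
Initial: x=2.0000 theta=0.0000
After 1 (propagate distance d=13): x=2.0000 theta=0.0000
After 2 (thin lens f=26): x=2.0000 theta=-1/13 (≈-0.0769)
After 3 (propagate distance d=11): x=15/13 (≈1.1538) theta=-1/13 (≈-0.0769)
After 4 (thin lens f=-35): x=15/13 (≈1.1538) theta=-4/91 (≈-0.0440)
z_focus = -x_out/theta_out = -(15/13)/(-4/91) = 26.2500
Rounded to 4 decimal places: z = 26.2500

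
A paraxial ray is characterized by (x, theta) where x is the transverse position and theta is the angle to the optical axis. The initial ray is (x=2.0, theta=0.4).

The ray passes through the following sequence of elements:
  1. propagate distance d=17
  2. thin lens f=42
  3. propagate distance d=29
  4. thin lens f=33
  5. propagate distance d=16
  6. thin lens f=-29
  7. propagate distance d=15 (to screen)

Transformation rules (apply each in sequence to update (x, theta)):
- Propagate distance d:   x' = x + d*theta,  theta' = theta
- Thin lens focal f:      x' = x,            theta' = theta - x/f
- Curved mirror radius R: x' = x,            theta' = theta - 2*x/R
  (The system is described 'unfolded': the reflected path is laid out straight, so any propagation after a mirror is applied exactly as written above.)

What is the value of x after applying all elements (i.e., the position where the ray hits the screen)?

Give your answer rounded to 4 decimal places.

Answer: 12.1659

Derivation:
Initial: x=2.0000 theta=0.4000
After 1 (propagate distance d=17): x=8.8000 theta=0.4000
After 2 (thin lens f=42): x=8.8000 theta=4/21 (≈0.1905)
After 3 (propagate distance d=29): x=1504/105 (≈14.3238) theta=4/21 (≈0.1905)
After 4 (thin lens f=33): x=1504/105 (≈14.3238) theta=-844/3465 (≈-0.2436)
After 5 (propagate distance d=16): x=36128/3465 (≈10.4266) theta=-844/3465 (≈-0.2436)
After 6 (thin lens f=-29): x=36128/3465 (≈10.4266) theta=3884/33495 (≈0.1160)
After 7 (propagate distance d=15 (to screen)): x=1222492/100485 (≈12.1659) theta=3884/33495 (≈0.1160)
Rounded to 4 decimal places: x = 12.1659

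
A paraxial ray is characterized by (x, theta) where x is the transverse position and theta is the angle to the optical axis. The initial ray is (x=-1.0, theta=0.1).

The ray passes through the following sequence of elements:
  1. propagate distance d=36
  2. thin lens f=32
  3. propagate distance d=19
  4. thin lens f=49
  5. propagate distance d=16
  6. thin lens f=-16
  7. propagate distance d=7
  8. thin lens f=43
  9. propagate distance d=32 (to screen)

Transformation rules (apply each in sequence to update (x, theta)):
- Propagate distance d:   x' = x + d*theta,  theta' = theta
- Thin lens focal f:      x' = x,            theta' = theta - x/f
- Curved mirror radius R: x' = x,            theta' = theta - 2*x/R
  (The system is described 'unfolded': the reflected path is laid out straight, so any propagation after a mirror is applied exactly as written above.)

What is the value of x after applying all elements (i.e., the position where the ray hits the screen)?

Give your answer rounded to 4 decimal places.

Initial: x=-1.0000 theta=0.1000
After 1 (propagate distance d=36): x=2.6000 theta=0.1000
After 2 (thin lens f=32): x=2.6000 theta=3/160 (≈0.0188)
After 3 (propagate distance d=19): x=473/160 (≈2.9563) theta=3/160 (≈0.0188)
After 4 (thin lens f=49): x=473/160 (≈2.9563) theta=-163/3920 (≈-0.0416)
After 5 (propagate distance d=16): x=17961/7840 (≈2.2909) theta=-163/3920 (≈-0.0416)
After 6 (thin lens f=-16): x=17961/7840 (≈2.2909) theta=2549/25088 (≈0.1016)
After 7 (propagate distance d=7): x=376591/125440 (≈3.0022) theta=2549/25088 (≈0.1016)
After 8 (thin lens f=43): x=376591/125440 (≈3.0022) theta=6123/192640 (≈0.0318)
After 9 (propagate distance d=32 (to screen)): x=21679621/5393920 (≈4.0193) theta=6123/192640 (≈0.0318)
Rounded to 4 decimal places: x = 4.0193

Answer: 4.0193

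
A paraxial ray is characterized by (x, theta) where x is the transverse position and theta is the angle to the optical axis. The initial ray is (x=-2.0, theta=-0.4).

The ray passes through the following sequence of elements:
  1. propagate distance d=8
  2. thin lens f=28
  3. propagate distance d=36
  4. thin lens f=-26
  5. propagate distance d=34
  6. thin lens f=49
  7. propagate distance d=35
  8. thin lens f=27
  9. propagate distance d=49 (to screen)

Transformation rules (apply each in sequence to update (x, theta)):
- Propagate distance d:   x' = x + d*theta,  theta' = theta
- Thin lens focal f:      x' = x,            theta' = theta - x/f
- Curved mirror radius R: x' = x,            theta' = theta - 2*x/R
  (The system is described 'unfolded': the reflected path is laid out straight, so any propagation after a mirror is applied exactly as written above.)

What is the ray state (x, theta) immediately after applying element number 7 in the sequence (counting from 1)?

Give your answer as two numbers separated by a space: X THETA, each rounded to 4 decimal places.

Answer: -35.4812 0.0459

Derivation:
Initial: x=-2.0000 theta=-0.4000
After 1 (propagate distance d=8): x=-5.2000 theta=-0.4000
After 2 (thin lens f=28): x=-5.2000 theta=-3/14 (≈-0.2143)
After 3 (propagate distance d=36): x=-452/35 (≈-12.9143) theta=-3/14 (≈-0.2143)
After 4 (thin lens f=-26): x=-452/35 (≈-12.9143) theta=-647/910 (≈-0.7110)
After 5 (propagate distance d=34): x=-3375/91 (≈-37.0879) theta=-647/910 (≈-0.7110)
After 6 (thin lens f=49): x=-3375/91 (≈-37.0879) theta=2047/44590 (≈0.0459)
After 7 (propagate distance d=35): x=-45203/1274 (≈-35.4812) theta=2047/44590 (≈0.0459)
Rounded to 4 decimal places: x = -35.4812, theta = 0.0459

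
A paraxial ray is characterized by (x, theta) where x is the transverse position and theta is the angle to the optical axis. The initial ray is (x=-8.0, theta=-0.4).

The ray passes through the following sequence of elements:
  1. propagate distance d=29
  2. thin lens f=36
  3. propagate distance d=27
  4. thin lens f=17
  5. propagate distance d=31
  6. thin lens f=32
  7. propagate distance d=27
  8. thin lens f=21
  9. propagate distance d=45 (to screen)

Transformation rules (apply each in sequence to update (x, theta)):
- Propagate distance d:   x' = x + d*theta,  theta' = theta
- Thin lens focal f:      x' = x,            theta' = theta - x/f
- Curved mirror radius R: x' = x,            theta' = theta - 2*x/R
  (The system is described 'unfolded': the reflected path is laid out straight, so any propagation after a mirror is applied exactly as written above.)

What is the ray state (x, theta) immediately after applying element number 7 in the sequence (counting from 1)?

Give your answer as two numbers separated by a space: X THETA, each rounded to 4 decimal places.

Answer: 31.5552 0.5240

Derivation:
Initial: x=-8.0000 theta=-0.4000
After 1 (propagate distance d=29): x=-19.6000 theta=-0.4000
After 2 (thin lens f=36): x=-19.6000 theta=13/90 (≈0.1444)
After 3 (propagate distance d=27): x=-15.7000 theta=13/90 (≈0.1444)
After 4 (thin lens f=17): x=-15.7000 theta=817/765 (≈1.0680)
After 5 (propagate distance d=31): x=26633/1530 (≈17.4072) theta=817/765 (≈1.0680)
After 6 (thin lens f=32): x=26633/1530 (≈17.4072) theta=5131/9792 (≈0.5240)
After 7 (propagate distance d=27): x=1544941/48960 (≈31.5552) theta=5131/9792 (≈0.5240)
Rounded to 4 decimal places: x = 31.5552, theta = 0.5240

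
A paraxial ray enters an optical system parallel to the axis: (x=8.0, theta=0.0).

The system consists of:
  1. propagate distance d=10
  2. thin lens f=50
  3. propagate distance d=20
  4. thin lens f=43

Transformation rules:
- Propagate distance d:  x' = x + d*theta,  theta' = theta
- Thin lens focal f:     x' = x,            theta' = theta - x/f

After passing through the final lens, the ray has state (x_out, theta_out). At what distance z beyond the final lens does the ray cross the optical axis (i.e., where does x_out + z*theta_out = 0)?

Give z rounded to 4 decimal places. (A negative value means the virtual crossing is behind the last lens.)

Answer: 17.6712

Derivation:
Initial: x=8.0000 theta=0.0000
After 1 (propagate distance d=10): x=8.0000 theta=0.0000
After 2 (thin lens f=50): x=8.0000 theta=-0.1600
After 3 (propagate distance d=20): x=4.8000 theta=-0.1600
After 4 (thin lens f=43): x=4.8000 theta=-292/1075 (≈-0.2716)
z_focus = -x_out/theta_out = -(4.8000)/(-292/1075) = 1290/73 ≈ 17.6712
Rounded to 4 decimal places: z = 17.6712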